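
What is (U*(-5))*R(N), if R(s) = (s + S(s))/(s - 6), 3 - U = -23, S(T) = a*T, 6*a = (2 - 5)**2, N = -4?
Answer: -130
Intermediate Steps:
a = 3/2 (a = (2 - 5)**2/6 = (1/6)*(-3)**2 = (1/6)*9 = 3/2 ≈ 1.5000)
S(T) = 3*T/2
U = 26 (U = 3 - 1*(-23) = 3 + 23 = 26)
R(s) = 5*s/(2*(-6 + s)) (R(s) = (s + 3*s/2)/(s - 6) = (5*s/2)/(-6 + s) = 5*s/(2*(-6 + s)))
(U*(-5))*R(N) = (26*(-5))*((5/2)*(-4)/(-6 - 4)) = -325*(-4)/(-10) = -325*(-4)*(-1)/10 = -130*1 = -130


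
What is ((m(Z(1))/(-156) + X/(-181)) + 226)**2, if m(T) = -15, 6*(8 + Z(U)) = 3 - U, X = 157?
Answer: 4493776741609/88585744 ≈ 50728.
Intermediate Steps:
Z(U) = -15/2 - U/6 (Z(U) = -8 + (3 - U)/6 = -8 + (1/2 - U/6) = -15/2 - U/6)
((m(Z(1))/(-156) + X/(-181)) + 226)**2 = ((-15/(-156) + 157/(-181)) + 226)**2 = ((-15*(-1/156) + 157*(-1/181)) + 226)**2 = ((5/52 - 157/181) + 226)**2 = (-7259/9412 + 226)**2 = (2119853/9412)**2 = 4493776741609/88585744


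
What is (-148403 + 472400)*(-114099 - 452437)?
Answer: -183555964392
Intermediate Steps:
(-148403 + 472400)*(-114099 - 452437) = 323997*(-566536) = -183555964392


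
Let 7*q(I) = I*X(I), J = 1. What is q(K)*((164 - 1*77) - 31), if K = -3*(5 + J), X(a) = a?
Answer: 2592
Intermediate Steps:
K = -18 (K = -3*(5 + 1) = -3*6 = -18)
q(I) = I²/7 (q(I) = (I*I)/7 = I²/7)
q(K)*((164 - 1*77) - 31) = ((⅐)*(-18)²)*((164 - 1*77) - 31) = ((⅐)*324)*((164 - 77) - 31) = 324*(87 - 31)/7 = (324/7)*56 = 2592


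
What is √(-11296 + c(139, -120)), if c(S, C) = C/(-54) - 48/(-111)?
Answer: 2*I*√34786327/111 ≈ 106.27*I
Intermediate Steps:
c(S, C) = 16/37 - C/54 (c(S, C) = C*(-1/54) - 48*(-1/111) = -C/54 + 16/37 = 16/37 - C/54)
√(-11296 + c(139, -120)) = √(-11296 + (16/37 - 1/54*(-120))) = √(-11296 + (16/37 + 20/9)) = √(-11296 + 884/333) = √(-3760684/333) = 2*I*√34786327/111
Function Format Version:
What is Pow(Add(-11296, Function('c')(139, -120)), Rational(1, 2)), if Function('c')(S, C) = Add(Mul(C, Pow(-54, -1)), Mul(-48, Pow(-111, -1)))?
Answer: Mul(Rational(2, 111), I, Pow(34786327, Rational(1, 2))) ≈ Mul(106.27, I)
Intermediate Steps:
Function('c')(S, C) = Add(Rational(16, 37), Mul(Rational(-1, 54), C)) (Function('c')(S, C) = Add(Mul(C, Rational(-1, 54)), Mul(-48, Rational(-1, 111))) = Add(Mul(Rational(-1, 54), C), Rational(16, 37)) = Add(Rational(16, 37), Mul(Rational(-1, 54), C)))
Pow(Add(-11296, Function('c')(139, -120)), Rational(1, 2)) = Pow(Add(-11296, Add(Rational(16, 37), Mul(Rational(-1, 54), -120))), Rational(1, 2)) = Pow(Add(-11296, Add(Rational(16, 37), Rational(20, 9))), Rational(1, 2)) = Pow(Add(-11296, Rational(884, 333)), Rational(1, 2)) = Pow(Rational(-3760684, 333), Rational(1, 2)) = Mul(Rational(2, 111), I, Pow(34786327, Rational(1, 2)))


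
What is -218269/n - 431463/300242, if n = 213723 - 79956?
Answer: -738018157/240493842 ≈ -3.0688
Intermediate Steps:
n = 133767
-218269/n - 431463/300242 = -218269/133767 - 431463/300242 = -218269*1/133767 - 431463*1/300242 = -1307/801 - 431463/300242 = -738018157/240493842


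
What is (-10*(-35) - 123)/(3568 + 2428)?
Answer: 227/5996 ≈ 0.037859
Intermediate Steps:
(-10*(-35) - 123)/(3568 + 2428) = (350 - 123)/5996 = 227*(1/5996) = 227/5996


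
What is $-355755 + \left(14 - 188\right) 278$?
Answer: $-404127$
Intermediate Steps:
$-355755 + \left(14 - 188\right) 278 = -355755 - 48372 = -404127$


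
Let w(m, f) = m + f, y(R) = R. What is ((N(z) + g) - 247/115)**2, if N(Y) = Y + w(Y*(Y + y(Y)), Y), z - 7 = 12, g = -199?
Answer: 4130375824/13225 ≈ 3.1232e+5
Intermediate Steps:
z = 19 (z = 7 + 12 = 19)
w(m, f) = f + m
N(Y) = 2*Y + 2*Y**2 (N(Y) = Y + (Y + Y*(Y + Y)) = Y + (Y + Y*(2*Y)) = Y + (Y + 2*Y**2) = 2*Y + 2*Y**2)
((N(z) + g) - 247/115)**2 = ((2*19*(1 + 19) - 199) - 247/115)**2 = ((2*19*20 - 199) - 247*1/115)**2 = ((760 - 199) - 247/115)**2 = (561 - 247/115)**2 = (64268/115)**2 = 4130375824/13225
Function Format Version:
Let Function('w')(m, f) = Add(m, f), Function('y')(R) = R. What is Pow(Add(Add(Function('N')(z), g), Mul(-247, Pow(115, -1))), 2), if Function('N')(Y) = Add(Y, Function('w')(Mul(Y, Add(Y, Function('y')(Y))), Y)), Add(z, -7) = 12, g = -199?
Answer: Rational(4130375824, 13225) ≈ 3.1232e+5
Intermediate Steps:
z = 19 (z = Add(7, 12) = 19)
Function('w')(m, f) = Add(f, m)
Function('N')(Y) = Add(Mul(2, Y), Mul(2, Pow(Y, 2))) (Function('N')(Y) = Add(Y, Add(Y, Mul(Y, Add(Y, Y)))) = Add(Y, Add(Y, Mul(Y, Mul(2, Y)))) = Add(Y, Add(Y, Mul(2, Pow(Y, 2)))) = Add(Mul(2, Y), Mul(2, Pow(Y, 2))))
Pow(Add(Add(Function('N')(z), g), Mul(-247, Pow(115, -1))), 2) = Pow(Add(Add(Mul(2, 19, Add(1, 19)), -199), Mul(-247, Pow(115, -1))), 2) = Pow(Add(Add(Mul(2, 19, 20), -199), Mul(-247, Rational(1, 115))), 2) = Pow(Add(Add(760, -199), Rational(-247, 115)), 2) = Pow(Add(561, Rational(-247, 115)), 2) = Pow(Rational(64268, 115), 2) = Rational(4130375824, 13225)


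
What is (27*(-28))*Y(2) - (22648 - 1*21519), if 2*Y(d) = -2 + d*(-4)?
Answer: 2651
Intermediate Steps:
Y(d) = -1 - 2*d (Y(d) = (-2 + d*(-4))/2 = (-2 - 4*d)/2 = -1 - 2*d)
(27*(-28))*Y(2) - (22648 - 1*21519) = (27*(-28))*(-1 - 2*2) - (22648 - 1*21519) = -756*(-1 - 4) - (22648 - 21519) = -756*(-5) - 1*1129 = 3780 - 1129 = 2651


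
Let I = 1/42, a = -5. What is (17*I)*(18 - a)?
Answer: 391/42 ≈ 9.3095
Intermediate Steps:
I = 1/42 ≈ 0.023810
(17*I)*(18 - a) = (17*(1/42))*(18 - 1*(-5)) = 17*(18 + 5)/42 = (17/42)*23 = 391/42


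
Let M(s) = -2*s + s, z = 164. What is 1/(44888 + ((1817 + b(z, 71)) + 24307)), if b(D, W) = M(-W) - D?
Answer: 1/70919 ≈ 1.4101e-5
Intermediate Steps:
M(s) = -s
b(D, W) = W - D (b(D, W) = -(-1)*W - D = W - D)
1/(44888 + ((1817 + b(z, 71)) + 24307)) = 1/(44888 + ((1817 + (71 - 1*164)) + 24307)) = 1/(44888 + ((1817 + (71 - 164)) + 24307)) = 1/(44888 + ((1817 - 93) + 24307)) = 1/(44888 + (1724 + 24307)) = 1/(44888 + 26031) = 1/70919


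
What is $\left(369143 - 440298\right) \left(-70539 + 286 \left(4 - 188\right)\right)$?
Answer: $8763663265$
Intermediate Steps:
$\left(369143 - 440298\right) \left(-70539 + 286 \left(4 - 188\right)\right) = - 71155 \left(-70539 + 286 \left(-184\right)\right) = - 71155 \left(-70539 - 52624\right) = \left(-71155\right) \left(-123163\right) = 8763663265$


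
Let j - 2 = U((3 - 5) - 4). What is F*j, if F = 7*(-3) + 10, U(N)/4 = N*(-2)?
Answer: -550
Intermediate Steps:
U(N) = -8*N (U(N) = 4*(N*(-2)) = 4*(-2*N) = -8*N)
F = -11 (F = -21 + 10 = -11)
j = 50 (j = 2 - 8*((3 - 5) - 4) = 2 - 8*(-2 - 4) = 2 - 8*(-6) = 2 + 48 = 50)
F*j = -11*50 = -550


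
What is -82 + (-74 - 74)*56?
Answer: -8370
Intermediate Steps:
-82 + (-74 - 74)*56 = -82 - 148*56 = -82 - 8288 = -8370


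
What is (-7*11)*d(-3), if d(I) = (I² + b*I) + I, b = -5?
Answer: -1617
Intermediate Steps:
d(I) = I² - 4*I (d(I) = (I² - 5*I) + I = I² - 4*I)
(-7*11)*d(-3) = (-7*11)*(-3*(-4 - 3)) = -(-231)*(-7) = -77*21 = -1617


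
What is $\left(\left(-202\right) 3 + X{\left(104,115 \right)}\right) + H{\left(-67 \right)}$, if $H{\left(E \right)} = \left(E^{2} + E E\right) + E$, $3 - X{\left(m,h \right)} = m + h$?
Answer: $8089$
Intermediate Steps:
$X{\left(m,h \right)} = 3 - h - m$ ($X{\left(m,h \right)} = 3 - \left(m + h\right) = 3 - \left(h + m\right) = 3 - h - m$)
$H{\left(E \right)} = E + 2 E^{2}$ ($H{\left(E \right)} = \left(E^{2} + E^{2}\right) + E = 2 E^{2} + E = E + 2 E^{2}$)
$\left(\left(-202\right) 3 + X{\left(104,115 \right)}\right) + H{\left(-67 \right)} = \left(\left(-202\right) 3 - 216\right) - 67 \left(1 + 2 \left(-67\right)\right) = \left(-606 - 216\right) - 67 \left(1 - 134\right) = \left(-606 - 216\right) - -8911 = -822 + 8911 = 8089$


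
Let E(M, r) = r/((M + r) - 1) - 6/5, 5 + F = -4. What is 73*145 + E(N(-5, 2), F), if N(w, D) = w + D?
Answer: 687992/65 ≈ 10585.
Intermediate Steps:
F = -9 (F = -5 - 4 = -9)
N(w, D) = D + w
E(M, r) = -6/5 + r/(-1 + M + r) (E(M, r) = r/(-1 + M + r) - 6*⅕ = r/(-1 + M + r) - 6/5 = -6/5 + r/(-1 + M + r))
73*145 + E(N(-5, 2), F) = 73*145 + (6 - 1*(-9) - 6*(2 - 5))/(5*(-1 + (2 - 5) - 9)) = 10585 + (6 + 9 - 6*(-3))/(5*(-1 - 3 - 9)) = 10585 + (⅕)*(6 + 9 + 18)/(-13) = 10585 + (⅕)*(-1/13)*33 = 10585 - 33/65 = 687992/65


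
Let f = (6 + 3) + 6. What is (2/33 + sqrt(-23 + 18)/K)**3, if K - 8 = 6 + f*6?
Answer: 26929/194347296 + 41449*I*sqrt(5)/408325632 ≈ 0.00013856 + 0.00022698*I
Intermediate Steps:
f = 15 (f = 9 + 6 = 15)
K = 104 (K = 8 + (6 + 15*6) = 8 + (6 + 90) = 8 + 96 = 104)
(2/33 + sqrt(-23 + 18)/K)**3 = (2/33 + sqrt(-23 + 18)/104)**3 = (2*(1/33) + sqrt(-5)*(1/104))**3 = (2/33 + (I*sqrt(5))*(1/104))**3 = (2/33 + I*sqrt(5)/104)**3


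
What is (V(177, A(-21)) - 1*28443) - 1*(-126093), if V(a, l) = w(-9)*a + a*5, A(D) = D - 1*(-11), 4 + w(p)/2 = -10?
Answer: 93579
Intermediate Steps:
w(p) = -28 (w(p) = -8 + 2*(-10) = -8 - 20 = -28)
A(D) = 11 + D (A(D) = D + 11 = 11 + D)
V(a, l) = -23*a (V(a, l) = -28*a + a*5 = -28*a + 5*a = -23*a)
(V(177, A(-21)) - 1*28443) - 1*(-126093) = (-23*177 - 1*28443) - 1*(-126093) = (-4071 - 28443) + 126093 = -32514 + 126093 = 93579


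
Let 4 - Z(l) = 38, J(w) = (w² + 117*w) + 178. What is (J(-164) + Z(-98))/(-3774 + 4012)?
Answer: 3926/119 ≈ 32.992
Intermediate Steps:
J(w) = 178 + w² + 117*w
Z(l) = -34 (Z(l) = 4 - 1*38 = 4 - 38 = -34)
(J(-164) + Z(-98))/(-3774 + 4012) = ((178 + (-164)² + 117*(-164)) - 34)/(-3774 + 4012) = ((178 + 26896 - 19188) - 34)/238 = (7886 - 34)*(1/238) = 7852*(1/238) = 3926/119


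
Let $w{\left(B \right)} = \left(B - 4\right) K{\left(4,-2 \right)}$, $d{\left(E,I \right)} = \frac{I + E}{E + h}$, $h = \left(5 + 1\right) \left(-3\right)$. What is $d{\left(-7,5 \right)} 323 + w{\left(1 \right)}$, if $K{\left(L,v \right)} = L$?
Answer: $\frac{346}{25} \approx 13.84$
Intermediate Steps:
$h = -18$ ($h = 6 \left(-3\right) = -18$)
$d{\left(E,I \right)} = \frac{E + I}{-18 + E}$ ($d{\left(E,I \right)} = \frac{I + E}{E - 18} = \frac{E + I}{-18 + E}$)
$w{\left(B \right)} = -16 + 4 B$ ($w{\left(B \right)} = \left(B - 4\right) 4 = \left(-4 + B\right) 4 = -16 + 4 B$)
$d{\left(-7,5 \right)} 323 + w{\left(1 \right)} = \frac{-7 + 5}{-18 - 7} \cdot 323 + \left(-16 + 4 \cdot 1\right) = \frac{1}{-25} \left(-2\right) 323 + \left(-16 + 4\right) = \left(- \frac{1}{25}\right) \left(-2\right) 323 - 12 = \frac{2}{25} \cdot 323 - 12 = \frac{646}{25} - 12 = \frac{346}{25}$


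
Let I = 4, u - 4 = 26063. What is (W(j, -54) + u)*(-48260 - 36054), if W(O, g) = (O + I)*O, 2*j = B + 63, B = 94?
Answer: -5487703161/2 ≈ -2.7439e+9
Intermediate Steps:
u = 26067 (u = 4 + 26063 = 26067)
j = 157/2 (j = (94 + 63)/2 = (½)*157 = 157/2 ≈ 78.500)
W(O, g) = O*(4 + O) (W(O, g) = (O + 4)*O = (4 + O)*O = O*(4 + O))
(W(j, -54) + u)*(-48260 - 36054) = (157*(4 + 157/2)/2 + 26067)*(-48260 - 36054) = ((157/2)*(165/2) + 26067)*(-84314) = (25905/4 + 26067)*(-84314) = (130173/4)*(-84314) = -5487703161/2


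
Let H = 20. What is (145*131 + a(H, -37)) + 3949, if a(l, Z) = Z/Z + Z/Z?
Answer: 22946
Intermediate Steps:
a(l, Z) = 2 (a(l, Z) = 1 + 1 = 2)
(145*131 + a(H, -37)) + 3949 = (145*131 + 2) + 3949 = (18995 + 2) + 3949 = 18997 + 3949 = 22946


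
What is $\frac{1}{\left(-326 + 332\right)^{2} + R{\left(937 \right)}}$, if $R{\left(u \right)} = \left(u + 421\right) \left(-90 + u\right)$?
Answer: $\frac{1}{1150262} \approx 8.6937 \cdot 10^{-7}$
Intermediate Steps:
$R{\left(u \right)} = \left(-90 + u\right) \left(421 + u\right)$ ($R{\left(u \right)} = \left(421 + u\right) \left(-90 + u\right) = \left(-90 + u\right) \left(421 + u\right)$)
$\frac{1}{\left(-326 + 332\right)^{2} + R{\left(937 \right)}} = \frac{1}{\left(-326 + 332\right)^{2} + \left(-37890 + 937^{2} + 331 \cdot 937\right)} = \frac{1}{6^{2} + \left(-37890 + 877969 + 310147\right)} = \frac{1}{36 + 1150226} = \frac{1}{1150262}$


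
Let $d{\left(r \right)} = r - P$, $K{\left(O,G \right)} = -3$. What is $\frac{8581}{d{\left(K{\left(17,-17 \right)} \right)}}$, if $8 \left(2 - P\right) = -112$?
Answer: $- \frac{8581}{19} \approx -451.63$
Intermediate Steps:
$P = 16$ ($P = 2 - -14 = 2 + 14 = 16$)
$d{\left(r \right)} = -16 + r$ ($d{\left(r \right)} = r - 16 = -16 + r$)
$\frac{8581}{d{\left(K{\left(17,-17 \right)} \right)}} = \frac{8581}{-16 - 3} = \frac{8581}{-19} = 8581 \left(- \frac{1}{19}\right) = - \frac{8581}{19}$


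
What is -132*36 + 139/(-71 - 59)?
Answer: -617899/130 ≈ -4753.1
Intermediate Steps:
-132*36 + 139/(-71 - 59) = -4752 + 139/(-130) = -4752 + 139*(-1/130) = -4752 - 139/130 = -617899/130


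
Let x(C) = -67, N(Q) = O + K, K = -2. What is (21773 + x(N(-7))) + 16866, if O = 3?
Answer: 38572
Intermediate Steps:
N(Q) = 1 (N(Q) = 3 - 2 = 1)
(21773 + x(N(-7))) + 16866 = (21773 - 67) + 16866 = 21706 + 16866 = 38572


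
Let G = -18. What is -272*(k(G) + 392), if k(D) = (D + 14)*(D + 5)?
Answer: -120768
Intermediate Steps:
k(D) = (5 + D)*(14 + D) (k(D) = (14 + D)*(5 + D) = (5 + D)*(14 + D))
-272*(k(G) + 392) = -272*((70 + (-18)**2 + 19*(-18)) + 392) = -272*((70 + 324 - 342) + 392) = -272*(52 + 392) = -272*444 = -120768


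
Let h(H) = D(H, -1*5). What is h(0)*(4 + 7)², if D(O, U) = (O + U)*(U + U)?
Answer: 6050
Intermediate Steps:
D(O, U) = 2*U*(O + U) (D(O, U) = (O + U)*(2*U) = 2*U*(O + U))
h(H) = 50 - 10*H (h(H) = 2*(-1*5)*(H - 1*5) = 2*(-5)*(H - 5) = 2*(-5)*(-5 + H) = 50 - 10*H)
h(0)*(4 + 7)² = (50 - 10*0)*(4 + 7)² = (50 + 0)*11² = 50*121 = 6050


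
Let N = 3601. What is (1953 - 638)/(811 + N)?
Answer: 1315/4412 ≈ 0.29805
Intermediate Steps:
(1953 - 638)/(811 + N) = (1953 - 638)/(811 + 3601) = 1315/4412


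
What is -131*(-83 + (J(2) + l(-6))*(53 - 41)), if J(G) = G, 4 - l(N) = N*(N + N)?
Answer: 114625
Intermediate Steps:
l(N) = 4 - 2*N² (l(N) = 4 - N*(N + N) = 4 - N*2*N = 4 - 2*N²)
-131*(-83 + (J(2) + l(-6))*(53 - 41)) = -131*(-83 + (2 + (4 - 2*(-6)²))*(53 - 41)) = -131*(-83 + (2 + (4 - 2*36))*12) = -131*(-83 + (2 + (4 - 72))*12) = -131*(-83 + (2 - 68)*12) = -131*(-83 - 66*12) = -131*(-83 - 792) = -131*(-875) = 114625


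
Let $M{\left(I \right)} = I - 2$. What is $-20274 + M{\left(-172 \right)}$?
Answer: $-20448$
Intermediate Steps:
$M{\left(I \right)} = -2 + I$
$-20274 + M{\left(-172 \right)} = -20274 - 174 = -20448$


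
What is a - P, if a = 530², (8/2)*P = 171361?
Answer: 952239/4 ≈ 2.3806e+5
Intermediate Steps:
P = 171361/4 (P = (¼)*171361 = 171361/4 ≈ 42840.)
a = 280900
a - P = 280900 - 1*171361/4 = 280900 - 171361/4 = 952239/4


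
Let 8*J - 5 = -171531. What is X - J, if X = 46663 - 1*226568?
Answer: -633857/4 ≈ -1.5846e+5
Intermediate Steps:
J = -85763/4 (J = 5/8 + (⅛)*(-171531) = 5/8 - 171531/8 = -85763/4 ≈ -21441.)
X = -179905 (X = 46663 - 226568 = -179905)
X - J = -179905 - 1*(-85763/4) = -179905 + 85763/4 = -633857/4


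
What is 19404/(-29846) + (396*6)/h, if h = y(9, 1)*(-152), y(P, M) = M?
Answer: -4616469/283537 ≈ -16.282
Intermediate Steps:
h = -152 (h = 1*(-152) = -152)
19404/(-29846) + (396*6)/h = 19404/(-29846) + (396*6)/(-152) = 19404*(-1/29846) + 2376*(-1/152) = -9702/14923 - 297/19 = -4616469/283537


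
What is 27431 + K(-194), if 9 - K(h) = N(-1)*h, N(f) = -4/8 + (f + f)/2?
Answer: 27149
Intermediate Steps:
N(f) = -1/2 + f (N(f) = -4*1/8 + (2*f)*(1/2) = -1/2 + f)
K(h) = 9 + 3*h/2 (K(h) = 9 - (-1/2 - 1)*h = 9 - (-3)*h/2 = 9 + 3*h/2)
27431 + K(-194) = 27431 + (9 + (3/2)*(-194)) = 27431 + (9 - 291) = 27431 - 282 = 27149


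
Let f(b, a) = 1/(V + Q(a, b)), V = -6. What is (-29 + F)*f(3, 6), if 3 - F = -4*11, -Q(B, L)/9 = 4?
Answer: -3/7 ≈ -0.42857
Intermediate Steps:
Q(B, L) = -36 (Q(B, L) = -9*4 = -36)
f(b, a) = -1/42 (f(b, a) = 1/(-6 - 36) = 1/(-42) = -1/42)
F = 47 (F = 3 - (-4)*11 = 3 - 1*(-44) = 3 + 44 = 47)
(-29 + F)*f(3, 6) = (-29 + 47)*(-1/42) = 18*(-1/42) = -3/7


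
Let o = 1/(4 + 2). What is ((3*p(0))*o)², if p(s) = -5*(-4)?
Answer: 100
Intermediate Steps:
p(s) = 20
o = ⅙ (o = 1/6 = ⅙ ≈ 0.16667)
((3*p(0))*o)² = ((3*20)*(⅙))² = (60*(⅙))² = 10² = 100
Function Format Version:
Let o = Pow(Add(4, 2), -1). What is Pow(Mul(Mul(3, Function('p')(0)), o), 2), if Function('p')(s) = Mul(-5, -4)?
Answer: 100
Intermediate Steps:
Function('p')(s) = 20
o = Rational(1, 6) (o = Pow(6, -1) = Rational(1, 6) ≈ 0.16667)
Pow(Mul(Mul(3, Function('p')(0)), o), 2) = Pow(Mul(Mul(3, 20), Rational(1, 6)), 2) = Pow(Mul(60, Rational(1, 6)), 2) = Pow(10, 2) = 100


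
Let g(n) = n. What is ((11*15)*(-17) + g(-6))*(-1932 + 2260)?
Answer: -922008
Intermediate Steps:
((11*15)*(-17) + g(-6))*(-1932 + 2260) = ((11*15)*(-17) - 6)*(-1932 + 2260) = (165*(-17) - 6)*328 = (-2805 - 6)*328 = -2811*328 = -922008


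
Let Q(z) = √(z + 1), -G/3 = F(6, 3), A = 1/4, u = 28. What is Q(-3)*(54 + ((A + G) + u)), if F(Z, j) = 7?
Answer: 245*I*√2/4 ≈ 86.621*I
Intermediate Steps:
A = ¼ ≈ 0.25000
G = -21 (G = -3*7 = -21)
Q(z) = √(1 + z)
Q(-3)*(54 + ((A + G) + u)) = √(1 - 3)*(54 + ((¼ - 21) + 28)) = √(-2)*(54 + (-83/4 + 28)) = (I*√2)*(54 + 29/4) = (I*√2)*(245/4) = 245*I*√2/4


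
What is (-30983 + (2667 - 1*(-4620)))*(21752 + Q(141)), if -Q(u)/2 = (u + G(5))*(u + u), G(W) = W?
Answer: 1435788032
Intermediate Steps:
Q(u) = -4*u*(5 + u) (Q(u) = -2*(u + 5)*(u + u) = -2*(5 + u)*2*u = -4*u*(5 + u))
(-30983 + (2667 - 1*(-4620)))*(21752 + Q(141)) = (-30983 + (2667 - 1*(-4620)))*(21752 - 4*141*(5 + 141)) = (-30983 + (2667 + 4620))*(21752 - 4*141*146) = (-30983 + 7287)*(21752 - 82344) = -23696*(-60592) = 1435788032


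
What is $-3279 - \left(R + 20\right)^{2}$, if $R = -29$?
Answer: $-3360$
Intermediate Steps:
$-3279 - \left(R + 20\right)^{2} = -3279 - \left(-29 + 20\right)^{2} = -3279 - \left(-9\right)^{2} = -3279 - 81 = -3360$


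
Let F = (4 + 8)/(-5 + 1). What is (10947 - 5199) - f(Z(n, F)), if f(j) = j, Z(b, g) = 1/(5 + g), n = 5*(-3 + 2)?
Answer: 11495/2 ≈ 5747.5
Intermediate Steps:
F = -3 (F = 12/(-4) = 12*(-1/4) = -3)
n = -5 (n = 5*(-1) = -5)
(10947 - 5199) - f(Z(n, F)) = (10947 - 5199) - 1/(5 - 3) = 5748 - 1/2 = 11495/2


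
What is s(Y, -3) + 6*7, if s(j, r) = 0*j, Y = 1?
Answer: 42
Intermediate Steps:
s(j, r) = 0
s(Y, -3) + 6*7 = 0 + 6*7 = 0 + 42 = 42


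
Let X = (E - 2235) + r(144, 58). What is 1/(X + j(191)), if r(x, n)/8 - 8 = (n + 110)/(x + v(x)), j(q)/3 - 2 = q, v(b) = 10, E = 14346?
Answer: 11/140390 ≈ 7.8353e-5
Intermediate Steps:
j(q) = 6 + 3*q
r(x, n) = 64 + 8*(110 + n)/(10 + x) (r(x, n) = 64 + 8*((n + 110)/(x + 10)) = 64 + 8*((110 + n)/(10 + x)) = 64 + 8*(110 + n)/(10 + x))
X = 134021/11 (X = (14346 - 2235) + 8*(190 + 58 + 8*144)/(10 + 144) = 12111 + 8*(190 + 58 + 1152)/154 = 12111 + 8*(1/154)*1400 = 12111 + 800/11 = 134021/11 ≈ 12184.)
1/(X + j(191)) = 1/(134021/11 + (6 + 3*191)) = 1/(134021/11 + (6 + 573)) = 1/(134021/11 + 579) = 1/(140390/11) = 11/140390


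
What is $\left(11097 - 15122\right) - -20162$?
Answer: $16137$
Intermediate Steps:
$\left(11097 - 15122\right) - -20162 = -4025 + 20162 = 16137$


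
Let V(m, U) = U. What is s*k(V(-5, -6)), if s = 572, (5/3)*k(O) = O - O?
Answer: 0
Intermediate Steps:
k(O) = 0 (k(O) = 3*(O - O)/5 = (⅗)*0 = 0)
s*k(V(-5, -6)) = 572*0 = 0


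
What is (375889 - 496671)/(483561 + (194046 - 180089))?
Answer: -60391/248759 ≈ -0.24277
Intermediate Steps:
(375889 - 496671)/(483561 + (194046 - 180089)) = -120782/(483561 + 13957) = -120782/497518 = -120782*1/497518 = -60391/248759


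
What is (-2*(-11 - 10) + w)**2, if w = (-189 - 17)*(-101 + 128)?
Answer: 30470400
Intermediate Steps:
w = -5562 (w = -206*27 = -5562)
(-2*(-11 - 10) + w)**2 = (-2*(-11 - 10) - 5562)**2 = (-2*(-21) - 5562)**2 = (42 - 5562)**2 = (-5520)**2 = 30470400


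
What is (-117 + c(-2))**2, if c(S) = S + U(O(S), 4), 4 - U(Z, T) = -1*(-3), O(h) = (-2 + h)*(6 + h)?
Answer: 13924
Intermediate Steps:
U(Z, T) = 1 (U(Z, T) = 4 - (-1)*(-3) = 4 - 1*3 = 4 - 3 = 1)
c(S) = 1 + S (c(S) = S + 1 = 1 + S)
(-117 + c(-2))**2 = (-117 + (1 - 2))**2 = (-117 - 1)**2 = (-118)**2 = 13924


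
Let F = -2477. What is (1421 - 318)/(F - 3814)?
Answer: -1103/6291 ≈ -0.17533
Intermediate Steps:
(1421 - 318)/(F - 3814) = (1421 - 318)/(-2477 - 3814) = 1103/(-6291) = 1103*(-1/6291) = -1103/6291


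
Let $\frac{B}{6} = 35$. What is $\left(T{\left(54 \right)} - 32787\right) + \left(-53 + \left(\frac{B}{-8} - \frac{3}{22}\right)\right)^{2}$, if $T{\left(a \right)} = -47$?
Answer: $- \frac{51365575}{1936} \approx -26532.0$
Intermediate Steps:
$B = 210$ ($B = 6 \cdot 35 = 210$)
$\left(T{\left(54 \right)} - 32787\right) + \left(-53 + \left(\frac{B}{-8} - \frac{3}{22}\right)\right)^{2} = \left(-47 - 32787\right) + \left(-53 + \left(\frac{210}{-8} - \frac{3}{22}\right)\right)^{2} = -32834 + \left(-53 + \left(210 \left(- \frac{1}{8}\right) - \frac{3}{22}\right)\right)^{2} = -32834 + \left(-53 - \frac{1161}{44}\right)^{2} = -32834 + \left(- \frac{3493}{44}\right)^{2} = -32834 + \frac{12201049}{1936} = - \frac{51365575}{1936}$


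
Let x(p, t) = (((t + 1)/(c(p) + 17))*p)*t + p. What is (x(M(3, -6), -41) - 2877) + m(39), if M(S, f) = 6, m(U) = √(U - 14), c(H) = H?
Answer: -56078/23 ≈ -2438.2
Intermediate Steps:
m(U) = √(-14 + U)
x(p, t) = p + p*t*(1 + t)/(17 + p) (x(p, t) = (((t + 1)/(p + 17))*p)*t + p = (((1 + t)/(17 + p))*p)*t + p = (p*(1 + t)/(17 + p))*t + p = p*t*(1 + t)/(17 + p) + p = p + p*t*(1 + t)/(17 + p))
(x(M(3, -6), -41) - 2877) + m(39) = (6*(17 + 6 - 41 + (-41)²)/(17 + 6) - 2877) + √(-14 + 39) = (6*(17 + 6 - 41 + 1681)/23 - 2877) + √25 = (6*(1/23)*1663 - 2877) + 5 = (9978/23 - 2877) + 5 = -56193/23 + 5 = -56078/23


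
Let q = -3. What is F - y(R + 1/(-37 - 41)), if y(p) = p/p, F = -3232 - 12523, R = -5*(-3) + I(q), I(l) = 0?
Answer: -15756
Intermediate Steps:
R = 15 (R = -5*(-3) + 0 = 15 + 0 = 15)
F = -15755
y(p) = 1
F - y(R + 1/(-37 - 41)) = -15755 - 1*1 = -15755 - 1 = -15756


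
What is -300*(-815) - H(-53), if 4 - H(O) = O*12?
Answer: 243860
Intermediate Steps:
H(O) = 4 - 12*O (H(O) = 4 - O*12 = 4 - 12*O)
-300*(-815) - H(-53) = -300*(-815) - (4 - 12*(-53)) = 244500 - (4 + 636) = 244500 - 1*640 = 244500 - 640 = 243860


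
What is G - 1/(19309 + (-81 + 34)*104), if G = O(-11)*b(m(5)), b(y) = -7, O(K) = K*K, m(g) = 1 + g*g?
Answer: -12214588/14421 ≈ -847.00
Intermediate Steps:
m(g) = 1 + g²
O(K) = K²
G = -847 (G = (-11)²*(-7) = 121*(-7) = -847)
G - 1/(19309 + (-81 + 34)*104) = -847 - 1/(19309 + (-81 + 34)*104) = -847 - 1/(19309 - 47*104) = -847 - 1/(19309 - 4888) = -847 - 1/14421 = -12214588/14421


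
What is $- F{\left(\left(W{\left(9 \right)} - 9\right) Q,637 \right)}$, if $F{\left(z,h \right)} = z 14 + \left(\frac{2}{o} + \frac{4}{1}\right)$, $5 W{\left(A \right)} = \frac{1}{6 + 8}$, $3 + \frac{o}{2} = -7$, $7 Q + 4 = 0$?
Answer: $- \frac{1061}{14} \approx -75.786$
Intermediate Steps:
$Q = - \frac{4}{7}$ ($Q = - \frac{4}{7} + \frac{1}{7} \cdot 0 = - \frac{4}{7} + 0 = - \frac{4}{7} \approx -0.57143$)
$o = -20$ ($o = -6 + 2 \left(-7\right) = -6 - 14 = -20$)
$W{\left(A \right)} = \frac{1}{70}$ ($W{\left(A \right)} = \frac{1}{5 \left(6 + 8\right)} = \frac{1}{5 \cdot 14} = \frac{1}{5} \cdot \frac{1}{14} = \frac{1}{70}$)
$F{\left(z,h \right)} = \frac{39}{10} + 14 z$ ($F{\left(z,h \right)} = z 14 + \left(\frac{2}{-20} + \frac{4}{1}\right) = 14 z + \left(2 \left(- \frac{1}{20}\right) + 4 \cdot 1\right) = 14 z + \left(- \frac{1}{10} + 4\right) = 14 z + \frac{39}{10} = \frac{39}{10} + 14 z$)
$- F{\left(\left(W{\left(9 \right)} - 9\right) Q,637 \right)} = - (\frac{39}{10} + 14 \left(\frac{1}{70} - 9\right) \left(- \frac{4}{7}\right)) = - (\frac{39}{10} + 14 \left(\left(- \frac{629}{70}\right) \left(- \frac{4}{7}\right)\right)) = - (\frac{39}{10} + 14 \cdot \frac{1258}{245}) = - (\frac{39}{10} + \frac{2516}{35}) = \left(-1\right) \frac{1061}{14} = - \frac{1061}{14}$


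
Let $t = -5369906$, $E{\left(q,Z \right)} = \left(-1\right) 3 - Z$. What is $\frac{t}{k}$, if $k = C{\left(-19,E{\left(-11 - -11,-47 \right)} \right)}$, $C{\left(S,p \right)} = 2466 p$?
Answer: $- \frac{2684953}{54252} \approx -49.49$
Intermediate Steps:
$E{\left(q,Z \right)} = -3 - Z$
$k = 108504$ ($k = 2466 \left(-3 - -47\right) = 2466 \left(-3 + 47\right) = 2466 \cdot 44 = 108504$)
$\frac{t}{k} = - \frac{5369906}{108504} = \left(-5369906\right) \frac{1}{108504} = - \frac{2684953}{54252}$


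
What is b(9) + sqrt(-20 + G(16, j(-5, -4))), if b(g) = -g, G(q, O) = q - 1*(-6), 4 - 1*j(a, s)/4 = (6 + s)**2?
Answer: -9 + sqrt(2) ≈ -7.5858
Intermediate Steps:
j(a, s) = 16 - 4*(6 + s)**2
G(q, O) = 6 + q (G(q, O) = q + 6 = 6 + q)
b(9) + sqrt(-20 + G(16, j(-5, -4))) = -1*9 + sqrt(-20 + (6 + 16)) = -9 + sqrt(-20 + 22) = -9 + sqrt(2)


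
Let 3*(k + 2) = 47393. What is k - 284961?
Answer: -807496/3 ≈ -2.6917e+5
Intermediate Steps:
k = 47387/3 (k = -2 + (⅓)*47393 = -2 + 47393/3 = 47387/3 ≈ 15796.)
k - 284961 = 47387/3 - 284961 = -807496/3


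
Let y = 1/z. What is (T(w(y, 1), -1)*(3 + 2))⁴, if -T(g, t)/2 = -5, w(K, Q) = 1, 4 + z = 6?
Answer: 6250000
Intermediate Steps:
z = 2 (z = -4 + 6 = 2)
y = ½ (y = 1/2 = ½ ≈ 0.50000)
T(g, t) = 10 (T(g, t) = -2*(-5) = 10)
(T(w(y, 1), -1)*(3 + 2))⁴ = (10*(3 + 2))⁴ = (10*5)⁴ = 50⁴ = 6250000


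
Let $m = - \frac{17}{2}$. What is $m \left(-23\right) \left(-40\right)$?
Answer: $-7820$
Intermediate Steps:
$m = - \frac{17}{2}$ ($m = \left(-17\right) \frac{1}{2} = - \frac{17}{2} \approx -8.5$)
$m \left(-23\right) \left(-40\right) = \left(- \frac{17}{2}\right) \left(-23\right) \left(-40\right) = \frac{391}{2} \left(-40\right) = -7820$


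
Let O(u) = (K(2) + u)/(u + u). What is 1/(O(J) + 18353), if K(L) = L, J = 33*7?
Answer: 462/8479319 ≈ 5.4486e-5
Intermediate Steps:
J = 231
O(u) = (2 + u)/(2*u) (O(u) = (2 + u)/(u + u) = (2 + u)/((2*u)) = (2 + u)*(1/(2*u)) = (2 + u)/(2*u))
1/(O(J) + 18353) = 1/((½)*(2 + 231)/231 + 18353) = 1/((½)*(1/231)*233 + 18353) = 1/(233/462 + 18353) = 1/(8479319/462) = 462/8479319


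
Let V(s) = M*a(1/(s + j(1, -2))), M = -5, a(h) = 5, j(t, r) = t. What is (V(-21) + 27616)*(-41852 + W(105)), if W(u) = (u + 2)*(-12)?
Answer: -1190165376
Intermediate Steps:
W(u) = -24 - 12*u (W(u) = (2 + u)*(-12) = -24 - 12*u)
V(s) = -25 (V(s) = -5*5 = -25)
(V(-21) + 27616)*(-41852 + W(105)) = (-25 + 27616)*(-41852 + (-24 - 12*105)) = 27591*(-41852 + (-24 - 1260)) = 27591*(-41852 - 1284) = 27591*(-43136) = -1190165376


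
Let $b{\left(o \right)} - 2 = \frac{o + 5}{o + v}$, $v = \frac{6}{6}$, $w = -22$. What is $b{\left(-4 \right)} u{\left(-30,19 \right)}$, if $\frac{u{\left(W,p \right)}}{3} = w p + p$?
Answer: $-1995$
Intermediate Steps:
$v = 1$ ($v = 6 \cdot \frac{1}{6} = 1$)
$u{\left(W,p \right)} = - 63 p$ ($u{\left(W,p \right)} = 3 \left(- 22 p + p\right) = 3 \left(- 21 p\right) = - 63 p$)
$b{\left(o \right)} = 2 + \frac{5 + o}{1 + o}$ ($b{\left(o \right)} = 2 + \frac{o + 5}{o + 1} = 2 + \frac{5 + o}{1 + o}$)
$b{\left(-4 \right)} u{\left(-30,19 \right)} = \frac{7 + 3 \left(-4\right)}{1 - 4} \left(\left(-63\right) 19\right) = \frac{7 - 12}{-3} \left(-1197\right) = \left(- \frac{1}{3}\right) \left(-5\right) \left(-1197\right) = \frac{5}{3} \left(-1197\right) = -1995$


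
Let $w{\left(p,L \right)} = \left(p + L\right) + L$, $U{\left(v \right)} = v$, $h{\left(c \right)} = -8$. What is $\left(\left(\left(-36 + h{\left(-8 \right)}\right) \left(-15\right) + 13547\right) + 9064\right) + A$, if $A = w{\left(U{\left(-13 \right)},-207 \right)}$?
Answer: $22844$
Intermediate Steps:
$w{\left(p,L \right)} = p + 2 L$ ($w{\left(p,L \right)} = \left(L + p\right) + L = p + 2 L$)
$A = -427$ ($A = -13 + 2 \left(-207\right) = -13 - 414 = -427$)
$\left(\left(\left(-36 + h{\left(-8 \right)}\right) \left(-15\right) + 13547\right) + 9064\right) + A = \left(\left(\left(-36 - 8\right) \left(-15\right) + 13547\right) + 9064\right) - 427 = \left(\left(\left(-44\right) \left(-15\right) + 13547\right) + 9064\right) - 427 = \left(\left(660 + 13547\right) + 9064\right) - 427 = \left(14207 + 9064\right) - 427 = 23271 - 427 = 22844$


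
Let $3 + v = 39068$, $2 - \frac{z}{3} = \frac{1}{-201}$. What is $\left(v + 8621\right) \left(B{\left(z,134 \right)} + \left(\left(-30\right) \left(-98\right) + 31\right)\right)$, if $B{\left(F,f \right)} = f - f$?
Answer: $141675106$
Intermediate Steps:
$z = \frac{403}{67}$ ($z = 6 - \frac{3}{-201} = 6 - - \frac{1}{67} = 6 + \frac{1}{67} = \frac{403}{67} \approx 6.0149$)
$B{\left(F,f \right)} = 0$
$v = 39065$ ($v = -3 + 39068 = 39065$)
$\left(v + 8621\right) \left(B{\left(z,134 \right)} + \left(\left(-30\right) \left(-98\right) + 31\right)\right) = \left(39065 + 8621\right) \left(0 + \left(\left(-30\right) \left(-98\right) + 31\right)\right) = 47686 \left(0 + \left(2940 + 31\right)\right) = 47686 \left(0 + 2971\right) = 47686 \cdot 2971 = 141675106$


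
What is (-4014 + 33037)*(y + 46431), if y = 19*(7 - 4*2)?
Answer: 1347015476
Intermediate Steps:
y = -19 (y = 19*(7 - 8) = 19*(-1) = -19)
(-4014 + 33037)*(y + 46431) = (-4014 + 33037)*(-19 + 46431) = 29023*46412 = 1347015476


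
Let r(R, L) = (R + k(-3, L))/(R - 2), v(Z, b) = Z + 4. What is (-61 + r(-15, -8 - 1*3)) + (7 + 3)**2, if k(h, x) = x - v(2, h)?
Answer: 695/17 ≈ 40.882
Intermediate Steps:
v(Z, b) = 4 + Z
k(h, x) = -6 + x (k(h, x) = x - (4 + 2) = x - 1*6 = x - 6 = -6 + x)
r(R, L) = (-6 + L + R)/(-2 + R) (r(R, L) = (R + (-6 + L))/(R - 2) = (-6 + L + R)/(-2 + R))
(-61 + r(-15, -8 - 1*3)) + (7 + 3)**2 = (-61 + (-6 + (-8 - 1*3) - 15)/(-2 - 15)) + (7 + 3)**2 = (-61 + (-6 + (-8 - 3) - 15)/(-17)) + 10**2 = (-61 - (-6 - 11 - 15)/17) + 100 = (-61 - 1/17*(-32)) + 100 = (-61 + 32/17) + 100 = -1005/17 + 100 = 695/17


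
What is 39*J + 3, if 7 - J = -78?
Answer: 3318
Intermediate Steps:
J = 85 (J = 7 - 1*(-78) = 7 + 78 = 85)
39*J + 3 = 39*85 + 3 = 3315 + 3 = 3318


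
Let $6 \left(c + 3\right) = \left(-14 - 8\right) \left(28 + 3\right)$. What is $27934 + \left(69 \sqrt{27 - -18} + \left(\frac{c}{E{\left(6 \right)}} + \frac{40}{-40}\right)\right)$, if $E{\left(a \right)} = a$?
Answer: $\frac{251222}{9} + 207 \sqrt{5} \approx 28376.0$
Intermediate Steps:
$c = - \frac{350}{3}$ ($c = -3 + \frac{\left(-14 - 8\right) \left(28 + 3\right)}{6} = -3 + \frac{\left(-22\right) 31}{6} = -3 + \frac{1}{6} \left(-682\right) = -3 - \frac{341}{3} = - \frac{350}{3} \approx -116.67$)
$27934 + \left(69 \sqrt{27 - -18} + \left(\frac{c}{E{\left(6 \right)}} + \frac{40}{-40}\right)\right) = 27934 + \left(69 \sqrt{27 - -18} + \left(- \frac{350}{3 \cdot 6} + \frac{40}{-40}\right)\right) = 27934 + \left(69 \sqrt{27 + 18} + \left(\left(- \frac{350}{3}\right) \frac{1}{6} + 40 \left(- \frac{1}{40}\right)\right)\right) = 27934 + \left(69 \sqrt{45} - \frac{184}{9}\right) = 27934 - \left(\frac{184}{9} - 69 \cdot 3 \sqrt{5}\right) = 27934 - \left(\frac{184}{9} - 207 \sqrt{5}\right) = \frac{251222}{9} + 207 \sqrt{5}$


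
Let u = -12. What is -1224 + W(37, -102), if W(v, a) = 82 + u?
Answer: -1154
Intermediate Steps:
W(v, a) = 70 (W(v, a) = 82 - 12 = 70)
-1224 + W(37, -102) = -1224 + 70 = -1154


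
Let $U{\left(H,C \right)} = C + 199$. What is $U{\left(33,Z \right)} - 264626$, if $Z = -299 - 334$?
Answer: $-265060$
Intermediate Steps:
$Z = -633$
$U{\left(H,C \right)} = 199 + C$
$U{\left(33,Z \right)} - 264626 = \left(199 - 633\right) - 264626 = -434 - 264626 = -265060$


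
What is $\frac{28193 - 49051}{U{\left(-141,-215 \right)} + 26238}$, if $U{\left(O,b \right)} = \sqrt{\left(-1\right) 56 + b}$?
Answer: $- \frac{547272204}{688432915} + \frac{20858 i \sqrt{271}}{688432915} \approx -0.79495 + 0.00049876 i$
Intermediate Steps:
$U{\left(O,b \right)} = \sqrt{-56 + b}$
$\frac{28193 - 49051}{U{\left(-141,-215 \right)} + 26238} = \frac{28193 - 49051}{\sqrt{-56 - 215} + 26238} = - \frac{20858}{\sqrt{-271} + 26238} = - \frac{20858}{i \sqrt{271} + 26238} = - \frac{20858}{26238 + i \sqrt{271}}$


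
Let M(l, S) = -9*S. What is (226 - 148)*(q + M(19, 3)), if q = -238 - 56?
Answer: -25038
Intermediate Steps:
q = -294
(226 - 148)*(q + M(19, 3)) = (226 - 148)*(-294 - 9*3) = 78*(-294 - 27) = 78*(-321) = -25038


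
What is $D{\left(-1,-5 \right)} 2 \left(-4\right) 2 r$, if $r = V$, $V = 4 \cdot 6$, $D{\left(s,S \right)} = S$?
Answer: $1920$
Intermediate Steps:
$V = 24$
$r = 24$
$D{\left(-1,-5 \right)} 2 \left(-4\right) 2 r = - 5 \cdot 2 \left(-4\right) 2 \cdot 24 = - 5 \left(\left(-8\right) 2\right) 24 = \left(-5\right) \left(-16\right) 24 = 80 \cdot 24 = 1920$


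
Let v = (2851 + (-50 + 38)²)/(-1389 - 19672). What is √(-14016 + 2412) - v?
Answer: 2995/21061 + 2*I*√2901 ≈ 0.14221 + 107.72*I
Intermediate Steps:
v = -2995/21061 (v = (2851 + (-12)²)/(-21061) = (2851 + 144)*(-1/21061) = 2995*(-1/21061) = -2995/21061 ≈ -0.14221)
√(-14016 + 2412) - v = √(-14016 + 2412) - 1*(-2995/21061) = √(-11604) + 2995/21061 = 2*I*√2901 + 2995/21061 = 2995/21061 + 2*I*√2901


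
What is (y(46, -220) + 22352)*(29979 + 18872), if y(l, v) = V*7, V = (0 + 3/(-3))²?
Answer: 1092259509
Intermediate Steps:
V = 1 (V = (0 + 3*(-⅓))² = (0 - 1)² = (-1)² = 1)
y(l, v) = 7 (y(l, v) = 1*7 = 7)
(y(46, -220) + 22352)*(29979 + 18872) = (7 + 22352)*(29979 + 18872) = 22359*48851 = 1092259509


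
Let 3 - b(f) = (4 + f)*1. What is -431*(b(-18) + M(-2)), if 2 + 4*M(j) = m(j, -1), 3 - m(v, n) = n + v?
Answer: -7758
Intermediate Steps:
m(v, n) = 3 - n - v (m(v, n) = 3 - (n + v) = 3 + (-n - v) = 3 - n - v)
b(f) = -1 - f (b(f) = 3 - (4 + f) = 3 + (-4 - f) = -1 - f)
M(j) = ½ - j/4 (M(j) = -½ + (3 - 1*(-1) - j)/4 = -½ + (3 + 1 - j)/4 = -½ + (4 - j)/4 = -½ + (1 - j/4) = ½ - j/4)
-431*(b(-18) + M(-2)) = -431*((-1 - 1*(-18)) + (½ - ¼*(-2))) = -431*((-1 + 18) + (½ + ½)) = -431*(17 + 1) = -431*18 = -7758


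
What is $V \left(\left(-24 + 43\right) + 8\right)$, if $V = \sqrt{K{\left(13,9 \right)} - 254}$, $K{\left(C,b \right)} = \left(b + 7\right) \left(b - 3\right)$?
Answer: $27 i \sqrt{158} \approx 339.38 i$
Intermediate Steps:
$K{\left(C,b \right)} = \left(-3 + b\right) \left(7 + b\right)$ ($K{\left(C,b \right)} = \left(7 + b\right) \left(-3 + b\right) = \left(-3 + b\right) \left(7 + b\right)$)
$V = i \sqrt{158}$ ($V = \sqrt{\left(-21 + 9^{2} + 4 \cdot 9\right) - 254} = \sqrt{\left(-21 + 81 + 36\right) - 254} = \sqrt{96 - 254} = \sqrt{-158} = i \sqrt{158} \approx 12.57 i$)
$V \left(\left(-24 + 43\right) + 8\right) = i \sqrt{158} \left(\left(-24 + 43\right) + 8\right) = i \sqrt{158} \left(19 + 8\right) = i \sqrt{158} \cdot 27 = 27 i \sqrt{158}$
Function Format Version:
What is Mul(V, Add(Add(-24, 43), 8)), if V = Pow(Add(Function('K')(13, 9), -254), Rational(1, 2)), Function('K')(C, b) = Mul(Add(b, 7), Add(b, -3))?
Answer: Mul(27, I, Pow(158, Rational(1, 2))) ≈ Mul(339.38, I)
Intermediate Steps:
Function('K')(C, b) = Mul(Add(-3, b), Add(7, b)) (Function('K')(C, b) = Mul(Add(7, b), Add(-3, b)) = Mul(Add(-3, b), Add(7, b)))
V = Mul(I, Pow(158, Rational(1, 2))) (V = Pow(Add(Add(-21, Pow(9, 2), Mul(4, 9)), -254), Rational(1, 2)) = Pow(Add(Add(-21, 81, 36), -254), Rational(1, 2)) = Pow(Add(96, -254), Rational(1, 2)) = Pow(-158, Rational(1, 2)) = Mul(I, Pow(158, Rational(1, 2))) ≈ Mul(12.570, I))
Mul(V, Add(Add(-24, 43), 8)) = Mul(Mul(I, Pow(158, Rational(1, 2))), Add(Add(-24, 43), 8)) = Mul(Mul(I, Pow(158, Rational(1, 2))), Add(19, 8)) = Mul(Mul(I, Pow(158, Rational(1, 2))), 27) = Mul(27, I, Pow(158, Rational(1, 2)))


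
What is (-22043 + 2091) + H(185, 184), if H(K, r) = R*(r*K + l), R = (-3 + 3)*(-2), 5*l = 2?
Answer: -19952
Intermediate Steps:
l = ⅖ (l = (⅕)*2 = ⅖ ≈ 0.40000)
R = 0 (R = 0*(-2) = 0)
H(K, r) = 0 (H(K, r) = 0*(r*K + ⅖) = 0*(K*r + ⅖) = 0*(⅖ + K*r) = 0)
(-22043 + 2091) + H(185, 184) = (-22043 + 2091) + 0 = -19952 + 0 = -19952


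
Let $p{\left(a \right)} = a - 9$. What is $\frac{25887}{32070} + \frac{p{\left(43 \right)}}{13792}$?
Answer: $\frac{29843657}{36859120} \approx 0.80967$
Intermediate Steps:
$p{\left(a \right)} = -9 + a$
$\frac{25887}{32070} + \frac{p{\left(43 \right)}}{13792} = \frac{25887}{32070} + \frac{-9 + 43}{13792} = 25887 \cdot \frac{1}{32070} + 34 \cdot \frac{1}{13792} = \frac{8629}{10690} + \frac{17}{6896} = \frac{29843657}{36859120}$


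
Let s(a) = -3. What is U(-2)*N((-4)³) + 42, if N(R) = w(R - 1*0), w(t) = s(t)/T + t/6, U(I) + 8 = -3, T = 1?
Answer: 577/3 ≈ 192.33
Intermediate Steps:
U(I) = -11 (U(I) = -8 - 3 = -11)
w(t) = -3 + t/6 (w(t) = -3/1 + t/6 = -3*1 + t*(⅙) = -3 + t/6)
N(R) = -3 + R/6 (N(R) = -3 + (R - 1*0)/6 = -3 + (R + 0)/6 = -3 + R/6)
U(-2)*N((-4)³) + 42 = -11*(-3 + (⅙)*(-4)³) + 42 = -11*(-3 + (⅙)*(-64)) + 42 = -11*(-3 - 32/3) + 42 = -11*(-41/3) + 42 = 451/3 + 42 = 577/3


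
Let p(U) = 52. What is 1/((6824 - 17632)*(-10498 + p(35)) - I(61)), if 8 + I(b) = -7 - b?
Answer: 1/112900444 ≈ 8.8574e-9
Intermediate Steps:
I(b) = -15 - b (I(b) = -8 + (-7 - b) = -15 - b)
1/((6824 - 17632)*(-10498 + p(35)) - I(61)) = 1/((6824 - 17632)*(-10498 + 52) - (-15 - 1*61)) = 1/(-10808*(-10446) - (-15 - 61)) = 1/(112900368 - 1*(-76)) = 1/(112900368 + 76) = 1/112900444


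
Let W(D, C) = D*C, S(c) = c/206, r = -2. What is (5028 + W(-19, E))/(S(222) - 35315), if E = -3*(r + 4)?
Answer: -264813/1818667 ≈ -0.14561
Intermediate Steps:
S(c) = c/206 (S(c) = c*(1/206) = c/206)
E = -6 (E = -3*(-2 + 4) = -3*2 = -6)
W(D, C) = C*D
(5028 + W(-19, E))/(S(222) - 35315) = (5028 - 6*(-19))/((1/206)*222 - 35315) = (5028 + 114)/(111/103 - 35315) = 5142/(-3637334/103) = 5142*(-103/3637334) = -264813/1818667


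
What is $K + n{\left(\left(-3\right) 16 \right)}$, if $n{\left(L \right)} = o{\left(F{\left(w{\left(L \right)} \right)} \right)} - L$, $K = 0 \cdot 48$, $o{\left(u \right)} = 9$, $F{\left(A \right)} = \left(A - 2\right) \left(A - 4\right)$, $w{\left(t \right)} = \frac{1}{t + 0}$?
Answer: $57$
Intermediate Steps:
$w{\left(t \right)} = \frac{1}{t}$
$F{\left(A \right)} = \left(-4 + A\right) \left(-2 + A\right)$ ($F{\left(A \right)} = \left(-2 + A\right) \left(-4 + A\right) = \left(-4 + A\right) \left(-2 + A\right)$)
$K = 0$
$n{\left(L \right)} = 9 - L$
$K + n{\left(\left(-3\right) 16 \right)} = 0 - \left(-9 - 48\right) = 0 + \left(9 - -48\right) = 0 + \left(9 + 48\right) = 0 + 57 = 57$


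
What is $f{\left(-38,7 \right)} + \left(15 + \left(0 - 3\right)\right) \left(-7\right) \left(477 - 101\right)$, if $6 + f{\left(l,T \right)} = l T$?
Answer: $-31856$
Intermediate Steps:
$f{\left(l,T \right)} = -6 + T l$ ($f{\left(l,T \right)} = -6 + l T = -6 + T l$)
$f{\left(-38,7 \right)} + \left(15 + \left(0 - 3\right)\right) \left(-7\right) \left(477 - 101\right) = \left(-6 + 7 \left(-38\right)\right) + \left(15 + \left(0 - 3\right)\right) \left(-7\right) \left(477 - 101\right) = \left(-6 - 266\right) + \left(15 - 3\right) \left(-7\right) 376 = -272 + 12 \left(-7\right) 376 = -272 - 31584 = -31856$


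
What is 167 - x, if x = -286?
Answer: 453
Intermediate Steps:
167 - x = 167 - 1*(-286) = 167 + 286 = 453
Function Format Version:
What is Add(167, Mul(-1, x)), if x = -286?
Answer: 453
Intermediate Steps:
Add(167, Mul(-1, x)) = Add(167, Mul(-1, -286)) = Add(167, 286) = 453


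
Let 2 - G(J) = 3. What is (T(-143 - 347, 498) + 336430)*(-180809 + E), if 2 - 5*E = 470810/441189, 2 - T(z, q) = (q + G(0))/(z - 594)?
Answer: -29091856944772856909/478248876 ≈ -6.0830e+10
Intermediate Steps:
G(J) = -1 (G(J) = 2 - 1*3 = 2 - 3 = -1)
T(z, q) = 2 - (-1 + q)/(-594 + z) (T(z, q) = 2 - (q - 1)/(z - 594) = 2 - (-1 + q)/(-594 + z))
E = 411568/2205945 (E = ⅖ - 94162/441189 = 411568/2205945 ≈ 0.18657)
(T(-143 - 347, 498) + 336430)*(-180809 + E) = ((-1187 - 1*498 + 2*(-143 - 347))/(-594 + (-143 - 347)) + 336430)*(-180809 + 411568/2205945) = ((-1187 - 498 + 2*(-490))/(-594 - 490) + 336430)*(-398854297937/2205945) = ((-1187 - 498 - 980)/(-1084) + 336430)*(-398854297937/2205945) = (-1/1084*(-2665) + 336430)*(-398854297937/2205945) = (2665/1084 + 336430)*(-398854297937/2205945) = (364692785/1084)*(-398854297937/2205945) = -29091856944772856909/478248876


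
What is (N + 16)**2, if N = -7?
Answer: 81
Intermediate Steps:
(N + 16)**2 = (-7 + 16)**2 = 9**2 = 81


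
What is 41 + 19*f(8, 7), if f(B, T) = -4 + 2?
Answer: 3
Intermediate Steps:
f(B, T) = -2
41 + 19*f(8, 7) = 41 + 19*(-2) = 41 - 38 = 3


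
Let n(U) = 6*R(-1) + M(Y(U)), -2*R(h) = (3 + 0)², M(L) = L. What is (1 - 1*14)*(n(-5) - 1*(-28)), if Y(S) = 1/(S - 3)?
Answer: -91/8 ≈ -11.375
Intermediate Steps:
Y(S) = 1/(-3 + S)
R(h) = -9/2 (R(h) = -(3 + 0)²/2 = -½*3² = -½*9 = -9/2)
n(U) = -27 + 1/(-3 + U) (n(U) = 6*(-9/2) + 1/(-3 + U) = -27 + 1/(-3 + U))
(1 - 1*14)*(n(-5) - 1*(-28)) = (1 - 1*14)*((82 - 27*(-5))/(-3 - 5) - 1*(-28)) = (1 - 14)*((82 + 135)/(-8) + 28) = -13*(-⅛*217 + 28) = -13*(-217/8 + 28) = -13*7/8 = -91/8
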